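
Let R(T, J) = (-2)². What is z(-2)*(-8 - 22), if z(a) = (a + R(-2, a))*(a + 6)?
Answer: -240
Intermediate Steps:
R(T, J) = 4
z(a) = (4 + a)*(6 + a) (z(a) = (a + 4)*(a + 6) = (4 + a)*(6 + a))
z(-2)*(-8 - 22) = (24 + (-2)² + 10*(-2))*(-8 - 22) = (24 + 4 - 20)*(-30) = 8*(-30) = -240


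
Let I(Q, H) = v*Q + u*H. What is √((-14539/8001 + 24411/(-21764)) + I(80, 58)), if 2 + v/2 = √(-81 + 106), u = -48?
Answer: I*√39655502950350463/4146042 ≈ 48.031*I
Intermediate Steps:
v = 6 (v = -4 + 2*√(-81 + 106) = -4 + 2*√25 = -4 + 2*5 = -4 + 10 = 6)
I(Q, H) = -48*H + 6*Q (I(Q, H) = 6*Q - 48*H = -48*H + 6*Q)
√((-14539/8001 + 24411/(-21764)) + I(80, 58)) = √((-14539/8001 + 24411/(-21764)) + (-48*58 + 6*80)) = √((-14539*1/8001 + 24411*(-1/21764)) + (-2784 + 480)) = √((-2077/1143 - 24411/21764) - 2304) = √(-73105601/24876252 - 2304) = √(-57387990209/24876252) = I*√39655502950350463/4146042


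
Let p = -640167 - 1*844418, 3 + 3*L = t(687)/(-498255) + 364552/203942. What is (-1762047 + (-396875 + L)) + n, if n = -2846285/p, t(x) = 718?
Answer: -97706017122049048929976/45256885416464355 ≈ -2.1589e+6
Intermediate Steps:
L = -61675968613/152422681815 (L = -1 + (718/(-498255) + 364552/203942)/3 = -1 + (718*(-1/498255) + 364552*(1/203942))/3 = -1 + (-718/498255 + 182276/101971)/3 = -1 + (⅓)*(90746713202/50807560605) = -1 + 90746713202/152422681815 = -61675968613/152422681815 ≈ -0.40464)
p = -1484585 (p = -640167 - 844418 = -1484585)
n = 569257/296917 (n = -2846285/(-1484585) = -2846285*(-1/1484585) = 569257/296917 ≈ 1.9172)
(-1762047 + (-396875 + L)) + n = (-1762047 + (-396875 - 61675968613/152422681815)) + 569257/296917 = (-1762047 - 60492813521296738/152422681815) + 569257/296917 = -329068742745372043/152422681815 + 569257/296917 = -97706017122049048929976/45256885416464355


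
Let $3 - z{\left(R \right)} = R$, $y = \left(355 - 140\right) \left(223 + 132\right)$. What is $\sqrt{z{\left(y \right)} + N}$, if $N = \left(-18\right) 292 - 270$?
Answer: $2 i \sqrt{20462} \approx 286.09 i$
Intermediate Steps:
$y = 76325$ ($y = 215 \cdot 355 = 76325$)
$z{\left(R \right)} = 3 - R$
$N = -5526$ ($N = -5256 - 270 = -5526$)
$\sqrt{z{\left(y \right)} + N} = \sqrt{\left(3 - 76325\right) - 5526} = \sqrt{-76322 - 5526} = \sqrt{-81848} = 2 i \sqrt{20462}$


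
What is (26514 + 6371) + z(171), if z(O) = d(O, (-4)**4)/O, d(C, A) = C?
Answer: 32886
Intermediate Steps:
z(O) = 1 (z(O) = O/O = 1)
(26514 + 6371) + z(171) = (26514 + 6371) + 1 = 32885 + 1 = 32886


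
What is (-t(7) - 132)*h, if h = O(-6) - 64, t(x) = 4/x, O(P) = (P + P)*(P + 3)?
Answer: 3712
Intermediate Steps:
O(P) = 2*P*(3 + P) (O(P) = (2*P)*(3 + P) = 2*P*(3 + P))
h = -28 (h = 2*(-6)*(3 - 6) - 64 = 2*(-6)*(-3) - 64 = 36 - 64 = -28)
(-t(7) - 132)*h = (-4/7 - 132)*(-28) = -928/7*(-28) = 3712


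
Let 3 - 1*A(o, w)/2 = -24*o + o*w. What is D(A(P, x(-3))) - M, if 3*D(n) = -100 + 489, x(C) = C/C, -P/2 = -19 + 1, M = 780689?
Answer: -2341678/3 ≈ -7.8056e+5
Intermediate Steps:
P = 36 (P = -2*(-19 + 1) = -2*(-18) = 36)
x(C) = 1
A(o, w) = 6 + 48*o - 2*o*w (A(o, w) = 6 - 2*(-24*o + o*w) = 6 + (48*o - 2*o*w) = 6 + 48*o - 2*o*w)
D(n) = 389/3 (D(n) = (-100 + 489)/3 = (⅓)*389 = 389/3)
D(A(P, x(-3))) - M = 389/3 - 1*780689 = 389/3 - 780689 = -2341678/3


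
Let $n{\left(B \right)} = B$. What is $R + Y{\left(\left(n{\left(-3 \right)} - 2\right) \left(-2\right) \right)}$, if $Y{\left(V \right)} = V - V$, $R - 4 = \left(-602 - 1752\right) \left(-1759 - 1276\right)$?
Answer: $7144394$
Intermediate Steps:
$R = 7144394$ ($R = 4 + \left(-602 - 1752\right) \left(-1759 - 1276\right) = 4 - 2354 \left(-1759 - 1276\right) = 4 - -7144390 = 4 + 7144390 = 7144394$)
$Y{\left(V \right)} = 0$
$R + Y{\left(\left(n{\left(-3 \right)} - 2\right) \left(-2\right) \right)} = 7144394 + 0 = 7144394$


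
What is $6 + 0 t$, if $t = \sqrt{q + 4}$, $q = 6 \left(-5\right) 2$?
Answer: $6$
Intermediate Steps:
$q = -60$ ($q = \left(-30\right) 2 = -60$)
$t = 2 i \sqrt{14}$ ($t = \sqrt{-60 + 4} = \sqrt{-56} = 2 i \sqrt{14} \approx 7.4833 i$)
$6 + 0 t = 6 + 0 \cdot 2 i \sqrt{14} = 6 + 0 = 6$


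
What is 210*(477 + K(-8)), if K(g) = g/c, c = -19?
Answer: 1904910/19 ≈ 1.0026e+5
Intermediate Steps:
K(g) = -g/19 (K(g) = g/(-19) = g*(-1/19) = -g/19)
210*(477 + K(-8)) = 210*(477 - 1/19*(-8)) = 210*(477 + 8/19) = 210*(9071/19) = 1904910/19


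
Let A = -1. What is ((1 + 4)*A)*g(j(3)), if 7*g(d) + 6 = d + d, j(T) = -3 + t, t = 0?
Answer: 60/7 ≈ 8.5714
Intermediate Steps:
j(T) = -3 (j(T) = -3 + 0 = -3)
g(d) = -6/7 + 2*d/7 (g(d) = -6/7 + (d + d)/7 = -6/7 + (2*d)/7 = -6/7 + 2*d/7)
((1 + 4)*A)*g(j(3)) = ((1 + 4)*(-1))*(-6/7 + (2/7)*(-3)) = (5*(-1))*(-6/7 - 6/7) = -5*(-12/7) = 60/7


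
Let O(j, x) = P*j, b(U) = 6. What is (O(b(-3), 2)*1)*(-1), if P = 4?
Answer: -24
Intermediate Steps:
O(j, x) = 4*j
(O(b(-3), 2)*1)*(-1) = ((4*6)*1)*(-1) = (24*1)*(-1) = 24*(-1) = -24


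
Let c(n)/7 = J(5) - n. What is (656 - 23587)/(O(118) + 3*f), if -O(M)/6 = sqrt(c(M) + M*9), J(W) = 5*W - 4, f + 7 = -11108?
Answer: 84959355/123541693 - 45862*sqrt(383)/370625079 ≈ 0.68528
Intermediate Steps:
f = -11115 (f = -7 - 11108 = -11115)
J(W) = -4 + 5*W
c(n) = 147 - 7*n (c(n) = 7*((-4 + 5*5) - n) = 7*((-4 + 25) - n) = 7*(21 - n) = 147 - 7*n)
O(M) = -6*sqrt(147 + 2*M) (O(M) = -6*sqrt((147 - 7*M) + M*9) = -6*sqrt((147 - 7*M) + 9*M) = -6*sqrt(147 + 2*M))
(656 - 23587)/(O(118) + 3*f) = (656 - 23587)/(-6*sqrt(147 + 2*118) + 3*(-11115)) = -22931/(-6*sqrt(147 + 236) - 33345) = -22931/(-6*sqrt(383) - 33345) = -22931/(-33345 - 6*sqrt(383))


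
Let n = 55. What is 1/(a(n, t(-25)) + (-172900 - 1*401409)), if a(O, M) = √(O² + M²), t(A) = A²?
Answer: -574309/329830433831 - 5*√15746/329830433831 ≈ -1.7431e-6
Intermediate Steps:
a(O, M) = √(M² + O²)
1/(a(n, t(-25)) + (-172900 - 1*401409)) = 1/(√(((-25)²)² + 55²) + (-172900 - 1*401409)) = 1/(√(625² + 3025) + (-172900 - 401409)) = 1/(√(390625 + 3025) - 574309) = 1/(√393650 - 574309) = 1/(5*√15746 - 574309) = 1/(-574309 + 5*√15746)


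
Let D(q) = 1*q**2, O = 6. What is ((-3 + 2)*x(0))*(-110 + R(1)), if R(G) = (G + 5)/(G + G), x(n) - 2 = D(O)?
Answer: 4066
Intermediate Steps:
D(q) = q**2
x(n) = 38 (x(n) = 2 + 6**2 = 2 + 36 = 38)
R(G) = (5 + G)/(2*G) (R(G) = (5 + G)/((2*G)) = (5 + G)*(1/(2*G)) = (5 + G)/(2*G))
((-3 + 2)*x(0))*(-110 + R(1)) = ((-3 + 2)*38)*(-110 + (1/2)*(5 + 1)/1) = (-1*38)*(-110 + (1/2)*1*6) = -38*(-110 + 3) = -38*(-107) = 4066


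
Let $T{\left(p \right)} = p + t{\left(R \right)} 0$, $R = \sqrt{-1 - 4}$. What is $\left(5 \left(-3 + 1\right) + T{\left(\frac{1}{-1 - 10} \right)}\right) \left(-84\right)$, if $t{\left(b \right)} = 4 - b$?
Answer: $\frac{9324}{11} \approx 847.64$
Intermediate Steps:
$R = i \sqrt{5}$ ($R = \sqrt{-5} = i \sqrt{5} \approx 2.2361 i$)
$T{\left(p \right)} = p$ ($T{\left(p \right)} = p + \left(4 - i \sqrt{5}\right) 0 = p + 0 = p$)
$\left(5 \left(-3 + 1\right) + T{\left(\frac{1}{-1 - 10} \right)}\right) \left(-84\right) = \left(5 \left(-3 + 1\right) + \frac{1}{-1 - 10}\right) \left(-84\right) = \left(5 \left(-2\right) + \frac{1}{-11}\right) \left(-84\right) = \left(-10 - \frac{1}{11}\right) \left(-84\right) = \left(- \frac{111}{11}\right) \left(-84\right) = \frac{9324}{11}$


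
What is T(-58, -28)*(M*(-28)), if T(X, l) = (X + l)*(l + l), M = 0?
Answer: 0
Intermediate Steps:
T(X, l) = 2*l*(X + l) (T(X, l) = (X + l)*(2*l) = 2*l*(X + l))
T(-58, -28)*(M*(-28)) = (2*(-28)*(-58 - 28))*(0*(-28)) = (2*(-28)*(-86))*0 = 4816*0 = 0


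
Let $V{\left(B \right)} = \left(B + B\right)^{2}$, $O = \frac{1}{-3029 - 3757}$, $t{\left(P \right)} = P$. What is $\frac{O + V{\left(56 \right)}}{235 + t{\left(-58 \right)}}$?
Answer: $\frac{85123583}{1201122} \approx 70.87$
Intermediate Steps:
$O = - \frac{1}{6786}$ ($O = \frac{1}{-6786} = - \frac{1}{6786} \approx -0.00014736$)
$V{\left(B \right)} = 4 B^{2}$ ($V{\left(B \right)} = \left(2 B\right)^{2} = 4 B^{2}$)
$\frac{O + V{\left(56 \right)}}{235 + t{\left(-58 \right)}} = \frac{- \frac{1}{6786} + 4 \cdot 56^{2}}{235 - 58} = \frac{- \frac{1}{6786} + 4 \cdot 3136}{177} = \left(- \frac{1}{6786} + 12544\right) \frac{1}{177} = \frac{85123583}{6786} \cdot \frac{1}{177} = \frac{85123583}{1201122}$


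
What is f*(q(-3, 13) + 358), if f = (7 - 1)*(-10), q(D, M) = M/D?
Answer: -21220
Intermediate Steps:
f = -60 (f = 6*(-10) = -60)
f*(q(-3, 13) + 358) = -60*(13/(-3) + 358) = -60*(13*(-1/3) + 358) = -60*(-13/3 + 358) = -60*1061/3 = -21220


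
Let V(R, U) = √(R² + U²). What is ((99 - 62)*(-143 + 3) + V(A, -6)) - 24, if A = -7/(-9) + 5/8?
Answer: -5204 + 5*√7873/72 ≈ -5197.8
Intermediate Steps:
A = 101/72 (A = -7*(-⅑) + 5*(⅛) = 7/9 + 5/8 = 101/72 ≈ 1.4028)
((99 - 62)*(-143 + 3) + V(A, -6)) - 24 = ((99 - 62)*(-143 + 3) + √((101/72)² + (-6)²)) - 24 = (37*(-140) + √(10201/5184 + 36)) - 24 = (-5180 + √(196825/5184)) - 24 = (-5180 + 5*√7873/72) - 24 = -5204 + 5*√7873/72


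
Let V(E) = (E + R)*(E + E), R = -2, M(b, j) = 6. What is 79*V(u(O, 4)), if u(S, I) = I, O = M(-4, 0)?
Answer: 1264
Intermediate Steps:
O = 6
V(E) = 2*E*(-2 + E) (V(E) = (E - 2)*(E + E) = (-2 + E)*(2*E) = 2*E*(-2 + E))
79*V(u(O, 4)) = 79*(2*4*(-2 + 4)) = 79*(2*4*2) = 79*16 = 1264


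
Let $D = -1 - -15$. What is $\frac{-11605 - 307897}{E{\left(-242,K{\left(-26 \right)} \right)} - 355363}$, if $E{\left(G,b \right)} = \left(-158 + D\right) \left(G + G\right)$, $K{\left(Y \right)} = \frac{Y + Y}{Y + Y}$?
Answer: $\frac{319502}{285667} \approx 1.1184$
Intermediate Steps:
$D = 14$ ($D = -1 + 15 = 14$)
$K{\left(Y \right)} = 1$ ($K{\left(Y \right)} = \frac{2 Y}{2 Y} = 2 Y \frac{1}{2 Y} = 1$)
$E{\left(G,b \right)} = - 288 G$ ($E{\left(G,b \right)} = \left(-158 + 14\right) \left(G + G\right) = - 144 \cdot 2 G = - 288 G$)
$\frac{-11605 - 307897}{E{\left(-242,K{\left(-26 \right)} \right)} - 355363} = \frac{-11605 - 307897}{\left(-288\right) \left(-242\right) - 355363} = - \frac{319502}{69696 - 355363} = - \frac{319502}{-285667} = \left(-319502\right) \left(- \frac{1}{285667}\right) = \frac{319502}{285667}$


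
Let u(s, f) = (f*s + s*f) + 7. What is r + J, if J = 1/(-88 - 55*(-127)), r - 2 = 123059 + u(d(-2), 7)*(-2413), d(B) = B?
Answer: 1198243399/6897 ≈ 1.7373e+5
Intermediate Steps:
u(s, f) = 7 + 2*f*s (u(s, f) = (f*s + f*s) + 7 = 2*f*s + 7 = 7 + 2*f*s)
r = 173734 (r = 2 + (123059 + (7 + 2*7*(-2))*(-2413)) = 2 + (123059 + (7 - 28)*(-2413)) = 2 + (123059 - 21*(-2413)) = 2 + (123059 + 50673) = 2 + 173732 = 173734)
J = 1/6897 (J = 1/(-88 + 6985) = 1/6897 ≈ 0.00014499)
r + J = 173734 + 1/6897 = 1198243399/6897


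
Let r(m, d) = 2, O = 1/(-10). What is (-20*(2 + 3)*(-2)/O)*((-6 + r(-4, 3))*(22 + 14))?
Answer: 288000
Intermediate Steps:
O = -⅒ ≈ -0.10000
(-20*(2 + 3)*(-2)/O)*((-6 + r(-4, 3))*(22 + 14)) = (-20*(2 + 3)*(-2)/(-⅒))*((-6 + 2)*(22 + 14)) = (-20*5*(-2)*(-10))*(-4*36) = -(-200)*(-10)*(-144) = -20*100*(-144) = -2000*(-144) = 288000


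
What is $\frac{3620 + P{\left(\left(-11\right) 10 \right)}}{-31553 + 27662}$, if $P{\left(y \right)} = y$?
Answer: $- \frac{1170}{1297} \approx -0.90208$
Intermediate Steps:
$\frac{3620 + P{\left(\left(-11\right) 10 \right)}}{-31553 + 27662} = \frac{3620 - 110}{-31553 + 27662} = \frac{3620 - 110}{-3891} = 3510 \left(- \frac{1}{3891}\right) = - \frac{1170}{1297}$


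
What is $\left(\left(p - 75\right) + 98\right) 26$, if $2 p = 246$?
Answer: $3796$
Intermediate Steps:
$p = 123$ ($p = \frac{1}{2} \cdot 246 = 123$)
$\left(\left(p - 75\right) + 98\right) 26 = \left(\left(123 - 75\right) + 98\right) 26 = \left(48 + 98\right) 26 = 146 \cdot 26 = 3796$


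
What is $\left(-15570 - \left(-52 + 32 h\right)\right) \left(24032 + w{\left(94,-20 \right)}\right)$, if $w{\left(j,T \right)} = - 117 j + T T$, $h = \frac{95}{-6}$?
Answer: $-201662252$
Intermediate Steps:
$h = - \frac{95}{6}$ ($h = 95 \left(- \frac{1}{6}\right) = - \frac{95}{6} \approx -15.833$)
$w{\left(j,T \right)} = T^{2} - 117 j$ ($w{\left(j,T \right)} = - 117 j + T^{2} = T^{2} - 117 j$)
$\left(-15570 - \left(-52 + 32 h\right)\right) \left(24032 + w{\left(94,-20 \right)}\right) = \left(-15570 + \left(\left(-32\right) \left(- \frac{95}{6}\right) + 52\right)\right) \left(24032 + \left(\left(-20\right)^{2} - 10998\right)\right) = \left(-15570 + \left(\frac{1520}{3} + 52\right)\right) \left(24032 + \left(400 - 10998\right)\right) = \left(-15570 + \frac{1676}{3}\right) \left(24032 - 10598\right) = \left(- \frac{45034}{3}\right) 13434 = -201662252$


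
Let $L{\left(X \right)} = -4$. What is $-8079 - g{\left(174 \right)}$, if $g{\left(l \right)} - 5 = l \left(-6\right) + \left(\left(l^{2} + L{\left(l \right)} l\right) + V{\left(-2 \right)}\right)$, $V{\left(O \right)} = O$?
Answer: $-36618$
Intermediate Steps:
$g{\left(l \right)} = 3 + l^{2} - 10 l$ ($g{\left(l \right)} = 5 - \left(2 - l^{2} + 4 l - l \left(-6\right)\right) = 5 - \left(2 - l^{2} + 10 l\right) = 3 + l^{2} - 10 l$)
$-8079 - g{\left(174 \right)} = -8079 - \left(3 + 174^{2} - 1740\right) = -8079 - \left(3 + 30276 - 1740\right) = -8079 - 28539 = -36618$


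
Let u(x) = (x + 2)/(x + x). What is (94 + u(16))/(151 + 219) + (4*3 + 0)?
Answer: 72553/5920 ≈ 12.256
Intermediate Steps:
u(x) = (2 + x)/(2*x) (u(x) = (2 + x)/((2*x)) = (2 + x)*(1/(2*x)) = (2 + x)/(2*x))
(94 + u(16))/(151 + 219) + (4*3 + 0) = (94 + (1/2)*(2 + 16)/16)/(151 + 219) + (4*3 + 0) = (94 + (1/2)*(1/16)*18)/370 + (12 + 0) = (94 + 9/16)*(1/370) + 12 = (1513/16)*(1/370) + 12 = 1513/5920 + 12 = 72553/5920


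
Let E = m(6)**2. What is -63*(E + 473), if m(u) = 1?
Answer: -29862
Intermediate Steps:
E = 1 (E = 1**2 = 1)
-63*(E + 473) = -63*(1 + 473) = -63*474 = -29862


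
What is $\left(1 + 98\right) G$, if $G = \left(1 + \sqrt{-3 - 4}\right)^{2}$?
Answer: $-594 + 198 i \sqrt{7} \approx -594.0 + 523.86 i$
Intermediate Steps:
$G = \left(1 + i \sqrt{7}\right)^{2}$ ($G = \left(1 + \sqrt{-7}\right)^{2} = \left(1 + i \sqrt{7}\right)^{2} \approx -6.0 + 5.2915 i$)
$\left(1 + 98\right) G = \left(1 + 98\right) \left(1 + i \sqrt{7}\right)^{2} = 99 \left(1 + i \sqrt{7}\right)^{2}$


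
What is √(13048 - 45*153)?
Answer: √6163 ≈ 78.505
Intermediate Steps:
√(13048 - 45*153) = √(13048 - 6885) = √6163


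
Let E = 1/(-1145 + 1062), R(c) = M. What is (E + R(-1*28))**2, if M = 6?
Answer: 247009/6889 ≈ 35.856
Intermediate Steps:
R(c) = 6
E = -1/83 (E = 1/(-83) = -1/83 ≈ -0.012048)
(E + R(-1*28))**2 = (-1/83 + 6)**2 = (497/83)**2 = 247009/6889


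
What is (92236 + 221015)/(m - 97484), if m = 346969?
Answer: 313251/249485 ≈ 1.2556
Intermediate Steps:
(92236 + 221015)/(m - 97484) = (92236 + 221015)/(346969 - 97484) = 313251/249485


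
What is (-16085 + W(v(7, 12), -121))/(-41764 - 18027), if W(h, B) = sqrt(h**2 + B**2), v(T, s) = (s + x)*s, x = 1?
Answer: 16085/59791 - sqrt(38977)/59791 ≈ 0.26572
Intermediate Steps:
v(T, s) = s*(1 + s) (v(T, s) = (s + 1)*s = (1 + s)*s = s*(1 + s))
W(h, B) = sqrt(B**2 + h**2)
(-16085 + W(v(7, 12), -121))/(-41764 - 18027) = (-16085 + sqrt((-121)**2 + (12*(1 + 12))**2))/(-41764 - 18027) = (-16085 + sqrt(14641 + (12*13)**2))/(-59791) = (-16085 + sqrt(14641 + 156**2))*(-1/59791) = (-16085 + sqrt(14641 + 24336))*(-1/59791) = (-16085 + sqrt(38977))*(-1/59791) = 16085/59791 - sqrt(38977)/59791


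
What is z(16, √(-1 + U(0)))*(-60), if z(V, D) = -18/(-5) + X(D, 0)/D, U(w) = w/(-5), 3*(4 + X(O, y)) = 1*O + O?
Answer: -256 - 240*I ≈ -256.0 - 240.0*I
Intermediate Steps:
X(O, y) = -4 + 2*O/3 (X(O, y) = -4 + (1*O + O)/3 = -4 + (O + O)/3 = -4 + (2*O)/3 = -4 + 2*O/3)
U(w) = -w/5 (U(w) = w*(-⅕) = -w/5)
z(V, D) = 18/5 + (-4 + 2*D/3)/D (z(V, D) = -18/(-5) + (-4 + 2*D/3)/D = -18*(-⅕) + (-4 + 2*D/3)/D = 18/5 + (-4 + 2*D/3)/D)
z(16, √(-1 + U(0)))*(-60) = (64/15 - 4/√(-1 - ⅕*0))*(-60) = (64/15 - 4/√(-1 + 0))*(-60) = (64/15 - 4*(-I))*(-60) = (64/15 - (-4)*I)*(-60) = (64/15 + 4*I)*(-60) = -256 - 240*I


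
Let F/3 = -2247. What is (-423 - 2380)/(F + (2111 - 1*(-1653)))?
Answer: 2803/2977 ≈ 0.94155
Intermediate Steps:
F = -6741 (F = 3*(-2247) = -6741)
(-423 - 2380)/(F + (2111 - 1*(-1653))) = (-423 - 2380)/(-6741 + (2111 - 1*(-1653))) = -2803/(-6741 + (2111 + 1653)) = -2803/(-6741 + 3764) = -2803/(-2977) = -2803*(-1/2977) = 2803/2977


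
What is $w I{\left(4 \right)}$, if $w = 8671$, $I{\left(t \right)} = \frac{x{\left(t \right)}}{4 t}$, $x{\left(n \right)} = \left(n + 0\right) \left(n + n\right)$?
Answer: $17342$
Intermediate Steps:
$x{\left(n \right)} = 2 n^{2}$ ($x{\left(n \right)} = n 2 n = 2 n^{2}$)
$I{\left(t \right)} = \frac{t}{2}$ ($I{\left(t \right)} = \frac{2 t^{2}}{4 t} = 2 t^{2} \frac{1}{4 t} = \frac{t}{2}$)
$w I{\left(4 \right)} = 8671 \cdot \frac{1}{2} \cdot 4 = 8671 \cdot 2 = 17342$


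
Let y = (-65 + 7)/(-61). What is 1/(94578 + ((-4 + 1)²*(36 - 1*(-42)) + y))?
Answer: 61/5812138 ≈ 1.0495e-5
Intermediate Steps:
y = 58/61 (y = -58*(-1/61) = 58/61 ≈ 0.95082)
1/(94578 + ((-4 + 1)²*(36 - 1*(-42)) + y)) = 1/(94578 + ((-4 + 1)²*(36 - 1*(-42)) + 58/61)) = 1/(94578 + ((-3)²*(36 + 42) + 58/61)) = 1/(94578 + (9*78 + 58/61)) = 1/(94578 + (702 + 58/61)) = 1/(94578 + 42880/61) = 1/(5812138/61) = 61/5812138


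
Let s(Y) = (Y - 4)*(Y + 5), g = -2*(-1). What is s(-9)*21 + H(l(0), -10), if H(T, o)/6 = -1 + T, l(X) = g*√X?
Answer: 1086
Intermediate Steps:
g = 2
l(X) = 2*√X
H(T, o) = -6 + 6*T (H(T, o) = 6*(-1 + T) = -6 + 6*T)
s(Y) = (-4 + Y)*(5 + Y)
s(-9)*21 + H(l(0), -10) = (-20 - 9 + (-9)²)*21 + (-6 + 6*(2*√0)) = (-20 - 9 + 81)*21 + (-6 + 6*(2*0)) = 52*21 + (-6 + 6*0) = 1092 + (-6 + 0) = 1092 - 6 = 1086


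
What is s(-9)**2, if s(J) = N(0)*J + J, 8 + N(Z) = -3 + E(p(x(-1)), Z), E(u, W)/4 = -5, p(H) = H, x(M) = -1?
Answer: 72900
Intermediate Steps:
E(u, W) = -20 (E(u, W) = 4*(-5) = -20)
N(Z) = -31 (N(Z) = -8 + (-3 - 20) = -8 - 23 = -31)
s(J) = -30*J (s(J) = -31*J + J = -30*J)
s(-9)**2 = (-30*(-9))**2 = 270**2 = 72900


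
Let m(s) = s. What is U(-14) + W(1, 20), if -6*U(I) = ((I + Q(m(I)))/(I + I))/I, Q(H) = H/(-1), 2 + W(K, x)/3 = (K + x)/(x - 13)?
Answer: 3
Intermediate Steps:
W(K, x) = -6 + 3*(K + x)/(-13 + x) (W(K, x) = -6 + 3*((K + x)/(x - 13)) = -6 + 3*((K + x)/(-13 + x)) = -6 + 3*(K + x)/(-13 + x))
Q(H) = -H (Q(H) = H*(-1) = -H)
U(I) = 0 (U(I) = -(I - I)/(I + I)/(6*I) = -0/((2*I))/(6*I) = -0*(1/(2*I))/(6*I) = -0/I = -⅙*0 = 0)
U(-14) + W(1, 20) = 0 + 3*(26 + 1 - 1*20)/(-13 + 20) = 0 + 3*(26 + 1 - 20)/7 = 0 + 3*(⅐)*7 = 0 + 3 = 3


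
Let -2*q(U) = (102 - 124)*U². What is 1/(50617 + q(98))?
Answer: 1/156261 ≈ 6.3995e-6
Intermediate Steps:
q(U) = 11*U² (q(U) = -(102 - 124)*U²/2 = -(-11)*U² = 11*U²)
1/(50617 + q(98)) = 1/(50617 + 11*98²) = 1/(50617 + 11*9604) = 1/(50617 + 105644) = 1/156261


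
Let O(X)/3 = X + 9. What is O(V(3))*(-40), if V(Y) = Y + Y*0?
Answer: -1440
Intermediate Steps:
V(Y) = Y (V(Y) = Y + 0 = Y)
O(X) = 27 + 3*X (O(X) = 3*(X + 9) = 3*(9 + X) = 27 + 3*X)
O(V(3))*(-40) = (27 + 3*3)*(-40) = (27 + 9)*(-40) = 36*(-40) = -1440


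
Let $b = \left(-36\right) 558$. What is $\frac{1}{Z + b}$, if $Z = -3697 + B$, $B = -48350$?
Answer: $- \frac{1}{72135} \approx -1.3863 \cdot 10^{-5}$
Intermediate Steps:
$Z = -52047$ ($Z = -3697 - 48350 = -52047$)
$b = -20088$
$\frac{1}{Z + b} = \frac{1}{-52047 - 20088} = \frac{1}{-72135} = - \frac{1}{72135}$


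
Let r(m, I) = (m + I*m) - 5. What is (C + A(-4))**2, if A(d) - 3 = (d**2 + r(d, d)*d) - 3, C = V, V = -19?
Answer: 961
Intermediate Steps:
C = -19
r(m, I) = -5 + m + I*m
A(d) = d**2 + d*(-5 + d + d**2) (A(d) = 3 + ((d**2 + (-5 + d + d*d)*d) - 3) = 3 + ((d**2 + (-5 + d + d**2)*d) - 3) = 3 + ((d**2 + d*(-5 + d + d**2)) - 3) = 3 + (-3 + d**2 + d*(-5 + d + d**2)) = d**2 + d*(-5 + d + d**2))
(C + A(-4))**2 = (-19 - 4*(-5 + (-4)**2 + 2*(-4)))**2 = (-19 - 4*(-5 + 16 - 8))**2 = (-19 - 4*3)**2 = (-19 - 12)**2 = (-31)**2 = 961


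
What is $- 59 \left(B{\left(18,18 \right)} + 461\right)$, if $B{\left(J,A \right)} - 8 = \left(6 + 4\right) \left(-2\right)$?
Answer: $-26491$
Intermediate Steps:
$B{\left(J,A \right)} = -12$ ($B{\left(J,A \right)} = 8 + \left(6 + 4\right) \left(-2\right) = 8 + 10 \left(-2\right) = 8 - 20 = -12$)
$- 59 \left(B{\left(18,18 \right)} + 461\right) = - 59 \left(-12 + 461\right) = \left(-59\right) 449 = -26491$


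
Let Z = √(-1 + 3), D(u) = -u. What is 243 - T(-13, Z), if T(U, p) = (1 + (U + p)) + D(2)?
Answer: 257 - √2 ≈ 255.59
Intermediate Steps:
Z = √2 ≈ 1.4142
T(U, p) = -1 + U + p (T(U, p) = (1 + (U + p)) - 1*2 = (1 + U + p) - 2 = -1 + U + p)
243 - T(-13, Z) = 243 - (-1 - 13 + √2) = 243 - (-14 + √2) = 243 + (14 - √2) = 257 - √2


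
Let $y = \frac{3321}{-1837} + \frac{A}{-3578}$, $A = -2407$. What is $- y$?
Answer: $\frac{7460879}{6572786} \approx 1.1351$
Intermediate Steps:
$y = - \frac{7460879}{6572786}$ ($y = \frac{3321}{-1837} - \frac{2407}{-3578} = 3321 \left(- \frac{1}{1837}\right) - - \frac{2407}{3578} = - \frac{3321}{1837} + \frac{2407}{3578} = - \frac{7460879}{6572786} \approx -1.1351$)
$- y = \left(-1\right) \left(- \frac{7460879}{6572786}\right) = \frac{7460879}{6572786}$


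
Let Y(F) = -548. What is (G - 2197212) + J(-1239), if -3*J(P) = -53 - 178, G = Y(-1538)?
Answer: -2197683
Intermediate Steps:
G = -548
J(P) = 77 (J(P) = -(-53 - 178)/3 = -⅓*(-231) = 77)
(G - 2197212) + J(-1239) = (-548 - 2197212) + 77 = -2197760 + 77 = -2197683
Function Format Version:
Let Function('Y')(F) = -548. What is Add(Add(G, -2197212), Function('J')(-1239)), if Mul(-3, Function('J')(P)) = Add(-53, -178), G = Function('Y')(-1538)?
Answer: -2197683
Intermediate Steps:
G = -548
Function('J')(P) = 77 (Function('J')(P) = Mul(Rational(-1, 3), Add(-53, -178)) = Mul(Rational(-1, 3), -231) = 77)
Add(Add(G, -2197212), Function('J')(-1239)) = Add(Add(-548, -2197212), 77) = Add(-2197760, 77) = -2197683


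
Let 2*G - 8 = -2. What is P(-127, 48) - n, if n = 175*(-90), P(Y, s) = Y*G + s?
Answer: 15417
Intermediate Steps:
G = 3 (G = 4 + (½)*(-2) = 4 - 1 = 3)
P(Y, s) = s + 3*Y (P(Y, s) = Y*3 + s = 3*Y + s = s + 3*Y)
n = -15750
P(-127, 48) - n = (48 + 3*(-127)) - 1*(-15750) = (48 - 381) + 15750 = -333 + 15750 = 15417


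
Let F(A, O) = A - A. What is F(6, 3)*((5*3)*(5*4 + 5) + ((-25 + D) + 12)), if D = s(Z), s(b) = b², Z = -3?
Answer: 0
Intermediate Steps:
F(A, O) = 0
D = 9 (D = (-3)² = 9)
F(6, 3)*((5*3)*(5*4 + 5) + ((-25 + D) + 12)) = 0*((5*3)*(5*4 + 5) + ((-25 + 9) + 12)) = 0*(15*(20 + 5) + (-16 + 12)) = 0*(15*25 - 4) = 0*(375 - 4) = 0*371 = 0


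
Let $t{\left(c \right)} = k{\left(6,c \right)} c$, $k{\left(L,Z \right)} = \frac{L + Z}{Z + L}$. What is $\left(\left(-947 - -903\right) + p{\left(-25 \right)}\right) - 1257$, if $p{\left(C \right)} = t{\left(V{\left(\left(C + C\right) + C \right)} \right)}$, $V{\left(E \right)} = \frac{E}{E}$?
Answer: $-1300$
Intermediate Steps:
$k{\left(L,Z \right)} = 1$ ($k{\left(L,Z \right)} = \frac{L + Z}{L + Z} = 1$)
$V{\left(E \right)} = 1$
$t{\left(c \right)} = c$ ($t{\left(c \right)} = 1 c = c$)
$p{\left(C \right)} = 1$
$\left(\left(-947 - -903\right) + p{\left(-25 \right)}\right) - 1257 = \left(\left(-947 - -903\right) + 1\right) - 1257 = \left(\left(-947 + 903\right) + 1\right) - 1257 = \left(-44 + 1\right) - 1257 = -43 - 1257 = -1300$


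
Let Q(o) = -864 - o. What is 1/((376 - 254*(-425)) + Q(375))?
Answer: 1/107087 ≈ 9.3382e-6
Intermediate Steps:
1/((376 - 254*(-425)) + Q(375)) = 1/((376 - 254*(-425)) + (-864 - 1*375)) = 1/((376 + 107950) + (-864 - 375)) = 1/(108326 - 1239) = 1/107087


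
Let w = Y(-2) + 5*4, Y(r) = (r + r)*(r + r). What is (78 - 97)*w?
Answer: -684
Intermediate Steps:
Y(r) = 4*r² (Y(r) = (2*r)*(2*r) = 4*r²)
w = 36 (w = 4*(-2)² + 5*4 = 4*4 + 20 = 16 + 20 = 36)
(78 - 97)*w = (78 - 97)*36 = -19*36 = -684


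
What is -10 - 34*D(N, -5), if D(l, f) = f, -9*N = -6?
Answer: 160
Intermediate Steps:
N = 2/3 (N = -1/9*(-6) = 2/3 ≈ 0.66667)
-10 - 34*D(N, -5) = -10 - 34*(-5) = -10 + 170 = 160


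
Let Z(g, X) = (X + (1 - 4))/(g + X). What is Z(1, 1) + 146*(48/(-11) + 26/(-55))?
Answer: -38891/55 ≈ -707.11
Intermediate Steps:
Z(g, X) = (-3 + X)/(X + g) (Z(g, X) = (X - 3)/(X + g) = (-3 + X)/(X + g))
Z(1, 1) + 146*(48/(-11) + 26/(-55)) = (-3 + 1)/(1 + 1) + 146*(48/(-11) + 26/(-55)) = -2/2 + 146*(48*(-1/11) + 26*(-1/55)) = (½)*(-2) + 146*(-48/11 - 26/55) = -1 + 146*(-266/55) = -1 - 38836/55 = -38891/55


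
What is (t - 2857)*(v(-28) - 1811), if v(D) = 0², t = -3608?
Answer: 11708115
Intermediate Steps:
v(D) = 0
(t - 2857)*(v(-28) - 1811) = (-3608 - 2857)*(0 - 1811) = -6465*(-1811) = 11708115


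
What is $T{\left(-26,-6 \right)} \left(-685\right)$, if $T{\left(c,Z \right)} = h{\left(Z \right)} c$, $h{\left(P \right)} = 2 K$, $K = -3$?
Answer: $-106860$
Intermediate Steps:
$h{\left(P \right)} = -6$ ($h{\left(P \right)} = 2 \left(-3\right) = -6$)
$T{\left(c,Z \right)} = - 6 c$
$T{\left(-26,-6 \right)} \left(-685\right) = \left(-6\right) \left(-26\right) \left(-685\right) = 156 \left(-685\right) = -106860$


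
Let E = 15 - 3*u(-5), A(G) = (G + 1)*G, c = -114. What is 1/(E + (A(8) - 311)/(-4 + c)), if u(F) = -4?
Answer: 118/3425 ≈ 0.034453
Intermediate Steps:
A(G) = G*(1 + G) (A(G) = (1 + G)*G = G*(1 + G))
E = 27 (E = 15 - 3*(-4) = 15 + 12 = 27)
1/(E + (A(8) - 311)/(-4 + c)) = 1/(27 + (8*(1 + 8) - 311)/(-4 - 114)) = 1/(27 + (8*9 - 311)/(-118)) = 1/(27 + (72 - 311)*(-1/118)) = 1/(27 - 239*(-1/118)) = 1/(27 + 239/118) = 1/(3425/118) = 118/3425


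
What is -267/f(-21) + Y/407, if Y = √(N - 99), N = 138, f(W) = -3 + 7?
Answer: -267/4 + √39/407 ≈ -66.735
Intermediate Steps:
f(W) = 4
Y = √39 (Y = √(138 - 99) = √39 ≈ 6.2450)
-267/f(-21) + Y/407 = -267/4 + √39/407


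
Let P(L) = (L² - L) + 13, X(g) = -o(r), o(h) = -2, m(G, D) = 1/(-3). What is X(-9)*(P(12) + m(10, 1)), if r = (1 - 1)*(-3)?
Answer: 868/3 ≈ 289.33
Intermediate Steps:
r = 0 (r = 0*(-3) = 0)
m(G, D) = -⅓
X(g) = 2 (X(g) = -1*(-2) = 2)
P(L) = 13 + L² - L
X(-9)*(P(12) + m(10, 1)) = 2*((13 + 12² - 1*12) - ⅓) = 2*((13 + 144 - 12) - ⅓) = 2*(145 - ⅓) = 2*(434/3) = 868/3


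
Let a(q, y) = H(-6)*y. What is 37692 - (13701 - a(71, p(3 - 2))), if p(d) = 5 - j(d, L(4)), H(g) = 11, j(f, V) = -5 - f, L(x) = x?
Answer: 24112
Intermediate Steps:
p(d) = 10 + d (p(d) = 5 - (-5 - d) = 5 + (5 + d) = 10 + d)
a(q, y) = 11*y
37692 - (13701 - a(71, p(3 - 2))) = 37692 - (13701 - 11*(10 + (3 - 2))) = 37692 - (13701 - 11*(10 + 1)) = 37692 - (13701 - 11*11) = 37692 - (13701 - 1*121) = 37692 - (13701 - 121) = 37692 - 1*13580 = 37692 - 13580 = 24112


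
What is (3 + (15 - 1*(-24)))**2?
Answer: 1764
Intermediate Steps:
(3 + (15 - 1*(-24)))**2 = (3 + (15 + 24))**2 = (3 + 39)**2 = 42**2 = 1764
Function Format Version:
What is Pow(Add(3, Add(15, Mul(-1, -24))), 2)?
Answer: 1764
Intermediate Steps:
Pow(Add(3, Add(15, Mul(-1, -24))), 2) = Pow(Add(3, Add(15, 24)), 2) = Pow(Add(3, 39), 2) = Pow(42, 2) = 1764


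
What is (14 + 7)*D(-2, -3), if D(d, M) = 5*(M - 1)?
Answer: -420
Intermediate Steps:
D(d, M) = -5 + 5*M (D(d, M) = 5*(-1 + M) = -5 + 5*M)
(14 + 7)*D(-2, -3) = (14 + 7)*(-5 + 5*(-3)) = 21*(-5 - 15) = 21*(-20) = -420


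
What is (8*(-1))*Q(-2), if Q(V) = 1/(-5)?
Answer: 8/5 ≈ 1.6000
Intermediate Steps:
Q(V) = -1/5 (Q(V) = 1*(-1/5) = -1/5)
(8*(-1))*Q(-2) = (8*(-1))*(-1/5) = -8*(-1/5) = 8/5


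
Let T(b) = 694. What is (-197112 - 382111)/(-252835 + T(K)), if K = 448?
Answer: 579223/252141 ≈ 2.2972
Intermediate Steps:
(-197112 - 382111)/(-252835 + T(K)) = (-197112 - 382111)/(-252835 + 694) = -579223/(-252141) = -579223*(-1/252141) = 579223/252141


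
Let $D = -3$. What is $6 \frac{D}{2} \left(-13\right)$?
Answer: $117$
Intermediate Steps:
$6 \frac{D}{2} \left(-13\right) = 6 \left(- \frac{3}{2}\right) \left(-13\right) = \left(-9\right) \left(-13\right) = 117$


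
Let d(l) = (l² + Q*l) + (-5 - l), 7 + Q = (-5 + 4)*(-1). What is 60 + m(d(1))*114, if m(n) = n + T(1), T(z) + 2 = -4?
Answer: -1878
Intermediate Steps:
T(z) = -6 (T(z) = -2 - 4 = -6)
Q = -6 (Q = -7 + (-5 + 4)*(-1) = -7 - 1*(-1) = -7 + 1 = -6)
d(l) = -5 + l² - 7*l (d(l) = (l² - 6*l) + (-5 - l) = -5 + l² - 7*l)
m(n) = -6 + n (m(n) = n - 6 = -6 + n)
60 + m(d(1))*114 = 60 + (-6 + (-5 + 1² - 7*1))*114 = 60 + (-6 + (-5 + 1 - 7))*114 = 60 + (-6 - 11)*114 = 60 - 17*114 = 60 - 1938 = -1878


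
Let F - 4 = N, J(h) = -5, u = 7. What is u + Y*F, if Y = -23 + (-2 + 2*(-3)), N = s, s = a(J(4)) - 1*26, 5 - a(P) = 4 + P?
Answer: 503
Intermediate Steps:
a(P) = 1 - P (a(P) = 5 - (4 + P) = 5 + (-4 - P) = 1 - P)
s = -20 (s = (1 - 1*(-5)) - 1*26 = (1 + 5) - 26 = 6 - 26 = -20)
N = -20
F = -16 (F = 4 - 20 = -16)
Y = -31 (Y = -23 + (-2 - 6) = -23 - 8 = -31)
u + Y*F = 7 - 31*(-16) = 7 + 496 = 503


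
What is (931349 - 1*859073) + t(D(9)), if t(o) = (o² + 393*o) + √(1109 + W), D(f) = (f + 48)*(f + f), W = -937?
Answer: 1528170 + 2*√43 ≈ 1.5282e+6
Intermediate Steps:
D(f) = 2*f*(48 + f) (D(f) = (48 + f)*(2*f) = 2*f*(48 + f))
t(o) = o² + 2*√43 + 393*o (t(o) = (o² + 393*o) + √(1109 - 937) = (o² + 393*o) + √172 = (o² + 393*o) + 2*√43 = o² + 2*√43 + 393*o)
(931349 - 1*859073) + t(D(9)) = (931349 - 1*859073) + ((2*9*(48 + 9))² + 2*√43 + 393*(2*9*(48 + 9))) = (931349 - 859073) + ((2*9*57)² + 2*√43 + 393*(2*9*57)) = 72276 + (1026² + 2*√43 + 393*1026) = 72276 + (1052676 + 2*√43 + 403218) = 72276 + (1455894 + 2*√43) = 1528170 + 2*√43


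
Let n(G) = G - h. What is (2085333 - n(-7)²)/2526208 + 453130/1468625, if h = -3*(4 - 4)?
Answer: 210360042277/185502611200 ≈ 1.1340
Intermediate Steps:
h = 0 (h = -3*0 = 0)
n(G) = G (n(G) = G - 1*0 = G + 0 = G)
(2085333 - n(-7)²)/2526208 + 453130/1468625 = (2085333 - 1*(-7)²)/2526208 + 453130/1468625 = (2085333 - 1*49)*(1/2526208) + 453130*(1/1468625) = (2085333 - 49)*(1/2526208) + 90626/293725 = 2085284*(1/2526208) + 90626/293725 = 521321/631552 + 90626/293725 = 210360042277/185502611200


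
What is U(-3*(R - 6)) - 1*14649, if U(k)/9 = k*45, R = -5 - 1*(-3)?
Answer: -4929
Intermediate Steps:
R = -2 (R = -5 + 3 = -2)
U(k) = 405*k (U(k) = 9*(k*45) = 9*(45*k) = 405*k)
U(-3*(R - 6)) - 1*14649 = 405*(-3*(-2 - 6)) - 1*14649 = 405*(-3*(-8)) - 14649 = 405*24 - 14649 = 9720 - 14649 = -4929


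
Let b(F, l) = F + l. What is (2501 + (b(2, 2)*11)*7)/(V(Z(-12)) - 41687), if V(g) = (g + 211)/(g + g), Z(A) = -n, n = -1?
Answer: -2809/41581 ≈ -0.067555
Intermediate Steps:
Z(A) = 1 (Z(A) = -1*(-1) = 1)
V(g) = (211 + g)/(2*g) (V(g) = (211 + g)/((2*g)) = (211 + g)*(1/(2*g)) = (211 + g)/(2*g))
(2501 + (b(2, 2)*11)*7)/(V(Z(-12)) - 41687) = (2501 + ((2 + 2)*11)*7)/((½)*(211 + 1)/1 - 41687) = (2501 + (4*11)*7)/((½)*1*212 - 41687) = (2501 + 44*7)/(106 - 41687) = (2501 + 308)/(-41581) = 2809*(-1/41581) = -2809/41581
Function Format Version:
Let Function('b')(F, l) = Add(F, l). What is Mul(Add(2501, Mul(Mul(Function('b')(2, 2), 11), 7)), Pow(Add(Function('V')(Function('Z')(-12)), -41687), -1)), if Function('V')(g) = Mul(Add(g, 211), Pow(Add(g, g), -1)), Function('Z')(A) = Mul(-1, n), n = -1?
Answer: Rational(-2809, 41581) ≈ -0.067555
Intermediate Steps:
Function('Z')(A) = 1 (Function('Z')(A) = Mul(-1, -1) = 1)
Function('V')(g) = Mul(Rational(1, 2), Pow(g, -1), Add(211, g)) (Function('V')(g) = Mul(Add(211, g), Pow(Mul(2, g), -1)) = Mul(Add(211, g), Mul(Rational(1, 2), Pow(g, -1))) = Mul(Rational(1, 2), Pow(g, -1), Add(211, g)))
Mul(Add(2501, Mul(Mul(Function('b')(2, 2), 11), 7)), Pow(Add(Function('V')(Function('Z')(-12)), -41687), -1)) = Mul(Add(2501, Mul(Mul(Add(2, 2), 11), 7)), Pow(Add(Mul(Rational(1, 2), Pow(1, -1), Add(211, 1)), -41687), -1)) = Mul(Add(2501, Mul(Mul(4, 11), 7)), Pow(Add(Mul(Rational(1, 2), 1, 212), -41687), -1)) = Mul(Add(2501, Mul(44, 7)), Pow(Add(106, -41687), -1)) = Mul(Add(2501, 308), Pow(-41581, -1)) = Mul(2809, Rational(-1, 41581)) = Rational(-2809, 41581)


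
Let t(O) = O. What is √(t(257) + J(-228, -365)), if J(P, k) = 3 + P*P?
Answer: 2*√13061 ≈ 228.57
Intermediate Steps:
J(P, k) = 3 + P²
√(t(257) + J(-228, -365)) = √(257 + (3 + (-228)²)) = √(257 + (3 + 51984)) = √(257 + 51987) = √52244 = 2*√13061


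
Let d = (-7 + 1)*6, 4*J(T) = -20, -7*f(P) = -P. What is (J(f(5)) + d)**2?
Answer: 1681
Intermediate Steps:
f(P) = P/7 (f(P) = -(-1)*P/7 = P/7)
J(T) = -5 (J(T) = (1/4)*(-20) = -5)
d = -36 (d = -6*6 = -36)
(J(f(5)) + d)**2 = (-5 - 36)**2 = (-41)**2 = 1681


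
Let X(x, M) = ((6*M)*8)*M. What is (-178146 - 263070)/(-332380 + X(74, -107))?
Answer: -110304/54293 ≈ -2.0316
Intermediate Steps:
X(x, M) = 48*M² (X(x, M) = (48*M)*M = 48*M²)
(-178146 - 263070)/(-332380 + X(74, -107)) = (-178146 - 263070)/(-332380 + 48*(-107)²) = -441216/(-332380 + 48*11449) = -441216/(-332380 + 549552) = -441216/217172 = -441216*1/217172 = -110304/54293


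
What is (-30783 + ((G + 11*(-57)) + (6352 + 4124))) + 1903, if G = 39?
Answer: -18992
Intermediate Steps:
(-30783 + ((G + 11*(-57)) + (6352 + 4124))) + 1903 = (-30783 + ((39 + 11*(-57)) + (6352 + 4124))) + 1903 = (-30783 + ((39 - 627) + 10476)) + 1903 = (-30783 + (-588 + 10476)) + 1903 = (-30783 + 9888) + 1903 = -20895 + 1903 = -18992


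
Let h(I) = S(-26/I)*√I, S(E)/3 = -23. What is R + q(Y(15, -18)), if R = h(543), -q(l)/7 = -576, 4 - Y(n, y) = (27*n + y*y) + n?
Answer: 4032 - 69*√543 ≈ 2424.1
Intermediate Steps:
S(E) = -69 (S(E) = 3*(-23) = -69)
h(I) = -69*√I
Y(n, y) = 4 - y² - 28*n (Y(n, y) = 4 - ((27*n + y*y) + n) = 4 - ((27*n + y²) + n) = 4 - ((y² + 27*n) + n) = 4 - (y² + 28*n) = 4 + (-y² - 28*n) = 4 - y² - 28*n)
q(l) = 4032 (q(l) = -7*(-576) = 4032)
R = -69*√543 ≈ -1607.9
R + q(Y(15, -18)) = -69*√543 + 4032 = 4032 - 69*√543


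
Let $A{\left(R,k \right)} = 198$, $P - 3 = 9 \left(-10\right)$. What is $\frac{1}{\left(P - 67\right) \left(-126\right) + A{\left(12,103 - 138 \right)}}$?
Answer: $\frac{1}{19602} \approx 5.1015 \cdot 10^{-5}$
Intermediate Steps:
$P = -87$ ($P = 3 + 9 \left(-10\right) = 3 - 90 = -87$)
$\frac{1}{\left(P - 67\right) \left(-126\right) + A{\left(12,103 - 138 \right)}} = \frac{1}{\left(-87 - 67\right) \left(-126\right) + 198} = \frac{1}{\left(-154\right) \left(-126\right) + 198} = \frac{1}{19404 + 198} = \frac{1}{19602}$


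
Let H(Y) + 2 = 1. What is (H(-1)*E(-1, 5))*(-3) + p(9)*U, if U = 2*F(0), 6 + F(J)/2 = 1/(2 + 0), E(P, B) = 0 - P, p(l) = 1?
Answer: -19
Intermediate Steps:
H(Y) = -1 (H(Y) = -2 + 1 = -1)
E(P, B) = -P
F(J) = -11 (F(J) = -12 + 2/(2 + 0) = -12 + 2/2 = -12 + 2*(½) = -12 + 1 = -11)
U = -22 (U = 2*(-11) = -22)
(H(-1)*E(-1, 5))*(-3) + p(9)*U = -(-1)*(-1)*(-3) + 1*(-22) = -1*1*(-3) - 22 = -1*(-3) - 22 = 3 - 22 = -19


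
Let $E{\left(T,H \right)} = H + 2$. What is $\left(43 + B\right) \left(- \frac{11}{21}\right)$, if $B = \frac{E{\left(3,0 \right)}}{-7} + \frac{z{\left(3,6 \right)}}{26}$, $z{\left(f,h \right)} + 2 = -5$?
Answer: $- \frac{28325}{1274} \approx -22.233$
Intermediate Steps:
$E{\left(T,H \right)} = 2 + H$
$z{\left(f,h \right)} = -7$ ($z{\left(f,h \right)} = -2 - 5 = -7$)
$B = - \frac{101}{182}$ ($B = \frac{2 + 0}{-7} - \frac{7}{26} = 2 \left(- \frac{1}{7}\right) - \frac{7}{26} = - \frac{2}{7} - \frac{7}{26} = - \frac{101}{182} \approx -0.55494$)
$\left(43 + B\right) \left(- \frac{11}{21}\right) = \left(43 - \frac{101}{182}\right) \left(- \frac{11}{21}\right) = \frac{7725 \left(\left(-11\right) \frac{1}{21}\right)}{182} = \frac{7725}{182} \left(- \frac{11}{21}\right) = - \frac{28325}{1274}$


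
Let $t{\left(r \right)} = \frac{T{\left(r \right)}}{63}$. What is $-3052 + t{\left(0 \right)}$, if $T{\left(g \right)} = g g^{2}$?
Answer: $-3052$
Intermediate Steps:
$T{\left(g \right)} = g^{3}$
$t{\left(r \right)} = \frac{r^{3}}{63}$
$-3052 + t{\left(0 \right)} = -3052 + \frac{0^{3}}{63} = -3052 + \frac{1}{63} \cdot 0 = -3052 + 0 = -3052$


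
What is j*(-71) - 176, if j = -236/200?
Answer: -4611/50 ≈ -92.220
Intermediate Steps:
j = -59/50 (j = -236*1/200 = -59/50 ≈ -1.1800)
j*(-71) - 176 = -59/50*(-71) - 176 = 4189/50 - 176 = -4611/50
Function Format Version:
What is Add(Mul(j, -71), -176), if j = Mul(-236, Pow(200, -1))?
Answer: Rational(-4611, 50) ≈ -92.220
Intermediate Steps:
j = Rational(-59, 50) (j = Mul(-236, Rational(1, 200)) = Rational(-59, 50) ≈ -1.1800)
Add(Mul(j, -71), -176) = Add(Mul(Rational(-59, 50), -71), -176) = Add(Rational(4189, 50), -176) = Rational(-4611, 50)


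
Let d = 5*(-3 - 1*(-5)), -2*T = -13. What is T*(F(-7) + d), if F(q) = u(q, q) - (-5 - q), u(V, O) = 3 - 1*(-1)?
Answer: 78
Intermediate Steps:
T = 13/2 (T = -1/2*(-13) = 13/2 ≈ 6.5000)
d = 10 (d = 5*(-3 + 5) = 5*2 = 10)
u(V, O) = 4 (u(V, O) = 3 + 1 = 4)
F(q) = 9 + q (F(q) = 4 - (-5 - q) = 4 + (5 + q) = 9 + q)
T*(F(-7) + d) = 13*((9 - 7) + 10)/2 = 13*(2 + 10)/2 = (13/2)*12 = 78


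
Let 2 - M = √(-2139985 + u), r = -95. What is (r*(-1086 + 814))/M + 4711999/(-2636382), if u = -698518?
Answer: -12361152123/6987291094 + 1520*I*√2838503/166971 ≈ -1.7691 + 15.337*I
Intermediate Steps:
M = 2 - I*√2838503 (M = 2 - √(-2139985 - 698518) = 2 - √(-2838503) = 2 - I*√2838503 ≈ 2.0 - 1684.8*I)
(r*(-1086 + 814))/M + 4711999/(-2636382) = (-95*(-1086 + 814))/(2 - I*√2838503) + 4711999/(-2636382) = (-95*(-272))/(2 - I*√2838503) + 4711999*(-1/2636382) = 25840/(2 - I*√2838503) - 4711999/2636382 = -4711999/2636382 + 25840/(2 - I*√2838503)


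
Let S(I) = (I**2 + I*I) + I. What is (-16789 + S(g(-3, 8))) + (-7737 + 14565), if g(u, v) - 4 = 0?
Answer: -9925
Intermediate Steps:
g(u, v) = 4 (g(u, v) = 4 + 0 = 4)
S(I) = I + 2*I**2 (S(I) = (I**2 + I**2) + I = 2*I**2 + I = I + 2*I**2)
(-16789 + S(g(-3, 8))) + (-7737 + 14565) = (-16789 + 4*(1 + 2*4)) + (-7737 + 14565) = (-16789 + 4*(1 + 8)) + 6828 = (-16789 + 4*9) + 6828 = (-16789 + 36) + 6828 = -16753 + 6828 = -9925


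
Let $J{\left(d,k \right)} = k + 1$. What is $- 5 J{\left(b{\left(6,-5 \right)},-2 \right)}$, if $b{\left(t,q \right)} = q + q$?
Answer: $5$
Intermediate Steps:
$b{\left(t,q \right)} = 2 q$
$J{\left(d,k \right)} = 1 + k$
$- 5 J{\left(b{\left(6,-5 \right)},-2 \right)} = - 5 \left(1 - 2\right) = \left(-5\right) \left(-1\right) = 5$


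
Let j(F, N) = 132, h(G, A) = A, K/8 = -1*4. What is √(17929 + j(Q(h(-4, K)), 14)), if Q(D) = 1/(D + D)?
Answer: √18061 ≈ 134.39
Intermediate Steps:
K = -32 (K = 8*(-1*4) = 8*(-4) = -32)
Q(D) = 1/(2*D)
√(17929 + j(Q(h(-4, K)), 14)) = √(17929 + 132) = √18061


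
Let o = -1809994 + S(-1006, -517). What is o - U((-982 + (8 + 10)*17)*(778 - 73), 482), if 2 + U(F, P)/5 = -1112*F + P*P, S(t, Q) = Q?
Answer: -2652756921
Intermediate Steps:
U(F, P) = -10 - 5560*F + 5*P**2 (U(F, P) = -10 + 5*(-1112*F + P*P) = -10 + 5*(-1112*F + P**2) = -10 + 5*(P**2 - 1112*F) = -10 + (-5560*F + 5*P**2) = -10 - 5560*F + 5*P**2)
o = -1810511 (o = -1809994 - 517 = -1810511)
o - U((-982 + (8 + 10)*17)*(778 - 73), 482) = -1810511 - (-10 - 5560*(-982 + (8 + 10)*17)*(778 - 73) + 5*482**2) = -1810511 - (-10 - 5560*(-982 + 18*17)*705 + 5*232324) = -1810511 - (-10 - 5560*(-982 + 306)*705 + 1161620) = -1810511 - (-10 - (-3758560)*705 + 1161620) = -1810511 - (-10 - 5560*(-476580) + 1161620) = -1810511 - (-10 + 2649784800 + 1161620) = -1810511 - 1*2650946410 = -1810511 - 2650946410 = -2652756921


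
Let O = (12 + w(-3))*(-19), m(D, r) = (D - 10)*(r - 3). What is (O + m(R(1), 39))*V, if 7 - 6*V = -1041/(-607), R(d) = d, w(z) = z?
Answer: -264660/607 ≈ -436.01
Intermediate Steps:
V = 1604/1821 (V = 7/6 - (-347)/(2*(-607)) = 7/6 - (-347)*(-1)/(2*607) = 7/6 - ⅙*1041/607 = 7/6 - 347/1214 = 1604/1821 ≈ 0.88083)
m(D, r) = (-10 + D)*(-3 + r)
O = -171 (O = (12 - 3)*(-19) = 9*(-19) = -171)
(O + m(R(1), 39))*V = (-171 + (30 - 10*39 - 3*1 + 1*39))*(1604/1821) = (-171 + (30 - 390 - 3 + 39))*(1604/1821) = (-171 - 324)*(1604/1821) = -495*1604/1821 = -264660/607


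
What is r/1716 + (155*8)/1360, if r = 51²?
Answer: 23605/9724 ≈ 2.4275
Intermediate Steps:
r = 2601
r/1716 + (155*8)/1360 = 2601/1716 + (155*8)/1360 = 2601*(1/1716) + 1240*(1/1360) = 867/572 + 31/34 = 23605/9724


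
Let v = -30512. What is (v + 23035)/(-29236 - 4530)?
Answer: 7477/33766 ≈ 0.22144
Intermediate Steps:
(v + 23035)/(-29236 - 4530) = (-30512 + 23035)/(-29236 - 4530) = -7477/(-33766) = -7477*(-1/33766) = 7477/33766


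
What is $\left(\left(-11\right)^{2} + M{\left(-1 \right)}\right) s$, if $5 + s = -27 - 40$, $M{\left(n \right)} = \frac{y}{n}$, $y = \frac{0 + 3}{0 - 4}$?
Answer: $-8766$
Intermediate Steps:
$y = - \frac{3}{4}$ ($y = \frac{3}{-4} = 3 \left(- \frac{1}{4}\right) = - \frac{3}{4} \approx -0.75$)
$M{\left(n \right)} = - \frac{3}{4 n}$
$s = -72$ ($s = -5 - 67 = -72$)
$\left(\left(-11\right)^{2} + M{\left(-1 \right)}\right) s = \left(\left(-11\right)^{2} - \frac{3}{4 \left(-1\right)}\right) \left(-72\right) = \left(121 - - \frac{3}{4}\right) \left(-72\right) = \left(121 + \frac{3}{4}\right) \left(-72\right) = \frac{487}{4} \left(-72\right) = -8766$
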